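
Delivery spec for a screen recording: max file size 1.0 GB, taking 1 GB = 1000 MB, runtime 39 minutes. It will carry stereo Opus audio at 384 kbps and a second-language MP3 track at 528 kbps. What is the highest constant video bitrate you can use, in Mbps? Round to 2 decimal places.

2.51 Mbps

Budget: 1.0 GB = 8000.0 Mb.
39 min = 2340 s
Total bitrate budget: 8000.0 Mb / 2340 s = 3.419 Mbps.
Audio total: 384 + 528 = 912 kbps = 0.912 Mbps.
Video: 3.419 − 0.912 = 2.507 Mbps.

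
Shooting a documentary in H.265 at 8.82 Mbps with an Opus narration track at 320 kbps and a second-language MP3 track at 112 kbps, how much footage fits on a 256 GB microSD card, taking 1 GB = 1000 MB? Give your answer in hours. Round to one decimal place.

61.5 hours

Audio total: 320 + 112 = 432 kbps = 0.432 Mbps.
Total bitrate: 8.82 + 0.432 = 9.252 Mbps.
Capacity: 256 GB = 2,048,000 Mb.
Recording time: 2,048,000 / 9.252 = 221,358 s ≈ 61.5 hours.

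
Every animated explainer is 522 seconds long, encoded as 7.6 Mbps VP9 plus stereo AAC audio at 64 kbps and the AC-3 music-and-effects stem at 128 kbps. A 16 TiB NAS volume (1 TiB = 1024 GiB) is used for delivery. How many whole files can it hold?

34601

Audio total: 64 + 128 = 192 kbps = 0.192 Mbps.
Total bitrate: 7.792 Mbps.
Per item: 7.792 Mbps × 522 s = 4,067 Mb = 508.4 MB.
Capacity: 16 TiB = 140,737,488 Mb; 34601.14 items → 34601 complete.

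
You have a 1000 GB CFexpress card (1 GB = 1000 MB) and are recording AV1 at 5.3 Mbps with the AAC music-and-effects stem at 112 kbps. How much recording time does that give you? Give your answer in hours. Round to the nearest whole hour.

Audio: 112 kbps = 0.112 Mbps.
Total bitrate: 5.3 + 0.112 = 5.412 Mbps.
Capacity: 1000 GB = 8,000,000 Mb.
Recording time: 8,000,000 / 5.412 = 1,478,197 s ≈ 411 hours.

411 hours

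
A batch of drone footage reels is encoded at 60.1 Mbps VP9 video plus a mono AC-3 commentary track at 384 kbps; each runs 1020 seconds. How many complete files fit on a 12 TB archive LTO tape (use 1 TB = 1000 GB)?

1556

Audio: 384 kbps = 0.384 Mbps.
Total bitrate: 60.484 Mbps.
Per item: 60.484 Mbps × 1020 s = 61,694 Mb = 7,712 MB.
Capacity: 12 TB = 96,000,000 Mb; 1556.08 items → 1556 complete.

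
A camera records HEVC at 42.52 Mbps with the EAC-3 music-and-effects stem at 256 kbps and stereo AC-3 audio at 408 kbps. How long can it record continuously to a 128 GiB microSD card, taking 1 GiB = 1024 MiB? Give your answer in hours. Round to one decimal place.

7.1 hours

Audio total: 256 + 408 = 664 kbps = 0.664 Mbps.
Total bitrate: 42.52 + 0.664 = 43.184 Mbps.
Capacity: 128 GiB = 1,099,512 Mb.
Recording time: 1,099,512 / 43.184 = 25,461 s ≈ 7.07 hours.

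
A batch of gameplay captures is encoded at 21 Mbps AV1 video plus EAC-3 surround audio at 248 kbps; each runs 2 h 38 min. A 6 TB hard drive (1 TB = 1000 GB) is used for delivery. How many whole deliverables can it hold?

2 h 38 min = 158 min = 9480 s
Audio: 248 kbps = 0.248 Mbps.
Total bitrate: 21.248 Mbps.
Per item: 21.248 Mbps × 9480 s = 201,431 Mb = 25,179 MB.
Capacity: 6 TB = 48,000,000 Mb; 238.29 items → 238 complete.

238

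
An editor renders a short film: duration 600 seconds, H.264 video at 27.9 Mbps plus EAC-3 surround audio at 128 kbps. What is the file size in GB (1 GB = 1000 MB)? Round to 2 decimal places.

2.10 GB

Audio: 128 kbps = 0.128 Mbps.
Total bitrate: 27.9 + 0.128 = 28.028 Mbps.
Stream data: 28.028 Mbps × 600 s = 16816.8 Mb.
16,817 Mb ÷ 8 = 2,102 MB → 2.102 GB.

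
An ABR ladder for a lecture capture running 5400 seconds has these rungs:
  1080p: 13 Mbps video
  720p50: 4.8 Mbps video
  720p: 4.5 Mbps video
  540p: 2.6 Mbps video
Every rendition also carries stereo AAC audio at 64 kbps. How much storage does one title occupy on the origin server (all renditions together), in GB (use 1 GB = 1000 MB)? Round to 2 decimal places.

16.98 GB

Audio: 64 kbps = 0.064 Mbps.
Sum of rendition bitrates: (13+0.064) + (4.8+0.064) + (4.5+0.064) + (2.6+0.064) = 25.156 Mbps.
× 5400 s = 135,842 Mb = 16,980 MB = 16.98 GB.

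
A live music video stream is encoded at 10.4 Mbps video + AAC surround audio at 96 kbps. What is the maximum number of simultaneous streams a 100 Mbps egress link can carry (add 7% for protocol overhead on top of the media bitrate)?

Audio: 96 kbps = 0.096 Mbps.
Per-viewer media rate: 10.496 Mbps.
On the wire with 7% overhead: 11.231 Mbps.
100 Mbps = 100.0 Mbps; 100.0 / 11.231 = 8.90 → 8 viewers.

8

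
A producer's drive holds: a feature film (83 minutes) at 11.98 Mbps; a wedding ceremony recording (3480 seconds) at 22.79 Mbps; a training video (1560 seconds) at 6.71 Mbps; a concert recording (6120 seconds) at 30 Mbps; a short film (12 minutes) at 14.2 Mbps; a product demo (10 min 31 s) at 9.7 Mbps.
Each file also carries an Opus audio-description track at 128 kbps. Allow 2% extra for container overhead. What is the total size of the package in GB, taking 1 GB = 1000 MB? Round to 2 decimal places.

Audio: 128 kbps = 0.128 Mbps.
feature film: 12.108 Mbps × 4980 s × 1.02 = 61503.8 Mb
wedding ceremony recording: 22.918 Mbps × 3480 s × 1.02 = 81349.7 Mb
training video: 6.838 Mbps × 1560 s × 1.02 = 10880.6 Mb
concert recording: 30.128 Mbps × 6120 s × 1.02 = 188071.0 Mb
short film: 14.328 Mbps × 720 s × 1.02 = 10522.5 Mb
product demo: 9.828 Mbps × 631 s × 1.02 = 6325.5 Mb
Total: 358653.2 Mb = 44831.6 MB.
= 44.83 GB.

44.83 GB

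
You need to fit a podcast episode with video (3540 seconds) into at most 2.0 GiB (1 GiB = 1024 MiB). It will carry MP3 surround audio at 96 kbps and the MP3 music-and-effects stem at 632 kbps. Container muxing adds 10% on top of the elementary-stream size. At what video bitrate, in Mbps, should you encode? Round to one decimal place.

Budget: 2.0 GiB = 17179.9 Mb.
Stream payload after overhead: 17179.9 / 1.10 = 15618.1 Mb.
Total bitrate budget: 15618.1 Mb / 3540 s = 4.412 Mbps.
Audio total: 96 + 632 = 728 kbps = 0.728 Mbps.
Video: 4.412 − 0.728 = 3.684 Mbps.

3.7 Mbps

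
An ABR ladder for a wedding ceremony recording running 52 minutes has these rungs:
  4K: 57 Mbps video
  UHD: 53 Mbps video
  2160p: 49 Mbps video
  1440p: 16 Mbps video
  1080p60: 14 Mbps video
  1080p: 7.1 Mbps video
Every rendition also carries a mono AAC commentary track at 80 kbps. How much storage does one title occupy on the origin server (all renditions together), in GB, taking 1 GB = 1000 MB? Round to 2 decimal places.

76.67 GB

52 min = 3120 s
Audio: 80 kbps = 0.080 Mbps.
Sum of rendition bitrates: (57+0.080) + (53+0.080) + (49+0.080) + (16+0.080) + (14+0.080) + (7.1+0.080) = 196.580 Mbps.
× 3120 s = 613,330 Mb = 76,666 MB = 76.67 GB.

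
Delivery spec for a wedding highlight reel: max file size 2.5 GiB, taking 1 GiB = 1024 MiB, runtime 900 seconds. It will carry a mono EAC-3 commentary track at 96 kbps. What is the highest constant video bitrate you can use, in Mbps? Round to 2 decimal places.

23.76 Mbps

Budget: 2.5 GiB = 21474.8 Mb.
Total bitrate budget: 21474.8 Mb / 900 s = 23.861 Mbps.
Audio: 96 kbps = 0.096 Mbps.
Video: 23.861 − 0.096 = 23.765 Mbps.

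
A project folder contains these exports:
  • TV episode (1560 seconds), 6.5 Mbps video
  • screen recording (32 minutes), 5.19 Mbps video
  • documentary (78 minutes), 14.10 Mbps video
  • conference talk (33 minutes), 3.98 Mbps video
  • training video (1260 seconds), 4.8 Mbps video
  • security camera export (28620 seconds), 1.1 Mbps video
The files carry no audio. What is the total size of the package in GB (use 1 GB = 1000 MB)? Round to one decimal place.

16.4 GB

TV episode: 6.500 Mbps × 1560 s = 10140.0 Mb
screen recording: 5.190 Mbps × 1920 s = 9964.8 Mb
documentary: 14.100 Mbps × 4680 s = 65988.0 Mb
conference talk: 3.980 Mbps × 1980 s = 7880.4 Mb
training video: 4.800 Mbps × 1260 s = 6048.0 Mb
security camera export: 1.100 Mbps × 28620 s = 31482.0 Mb
Total: 131503.2 Mb = 16437.9 MB.
= 16.44 GB.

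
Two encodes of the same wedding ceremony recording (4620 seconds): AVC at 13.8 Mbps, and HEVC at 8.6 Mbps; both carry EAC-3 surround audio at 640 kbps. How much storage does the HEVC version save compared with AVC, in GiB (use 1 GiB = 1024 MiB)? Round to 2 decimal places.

2.80 GiB

Audio: 640 kbps = 0.640 Mbps.
AVC: 14.440 Mbps × 4620 s = 66712.8 Mb = 7.766 GiB.
HEVC: 9.240 Mbps × 4620 s = 42688.8 Mb = 4.970 GiB.
Saving: 7.766 − 4.970 = 2.797 GiB.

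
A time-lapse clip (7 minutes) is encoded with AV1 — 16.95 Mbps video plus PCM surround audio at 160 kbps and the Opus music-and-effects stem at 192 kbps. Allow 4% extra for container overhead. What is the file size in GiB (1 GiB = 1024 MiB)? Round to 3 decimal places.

0.880 GiB

7 min = 420 s
Audio total: 160 + 192 = 352 kbps = 0.352 Mbps.
Total bitrate: 16.95 + 0.352 = 17.302 Mbps.
Stream data: 17.302 Mbps × 420 s = 7266.8 Mb.
With 4% container overhead: ×1.04.
7,558 Mb = 944,689,200 bytes ÷ 1,073,741,824 = 0.8798 GiB.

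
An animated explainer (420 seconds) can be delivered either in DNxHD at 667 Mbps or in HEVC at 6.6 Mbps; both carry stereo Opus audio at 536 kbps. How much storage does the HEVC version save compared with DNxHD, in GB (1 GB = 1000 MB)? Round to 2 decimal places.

34.67 GB

Audio: 536 kbps = 0.536 Mbps.
DNxHD: 667.536 Mbps × 420 s = 280365.1 Mb = 35.046 GB.
HEVC: 7.136 Mbps × 420 s = 2997.1 Mb = 0.375 GB.
Saving: 35.046 − 0.375 = 34.671 GB.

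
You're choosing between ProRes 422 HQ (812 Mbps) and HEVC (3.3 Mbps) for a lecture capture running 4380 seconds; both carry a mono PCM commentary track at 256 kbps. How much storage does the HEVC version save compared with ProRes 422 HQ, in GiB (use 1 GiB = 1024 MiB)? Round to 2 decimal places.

Audio: 256 kbps = 0.256 Mbps.
ProRes 422 HQ: 812.256 Mbps × 4380 s = 3557681.3 Mb = 414.169 GiB.
HEVC: 3.556 Mbps × 4380 s = 15575.3 Mb = 1.813 GiB.
Saving: 414.169 − 1.813 = 412.355 GiB.

412.36 GiB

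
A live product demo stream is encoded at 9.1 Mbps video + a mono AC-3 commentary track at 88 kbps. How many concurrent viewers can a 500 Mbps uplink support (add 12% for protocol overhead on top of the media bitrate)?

48

Audio: 88 kbps = 0.088 Mbps.
Per-viewer media rate: 9.188 Mbps.
On the wire with 12% overhead: 10.291 Mbps.
500 Mbps = 500.0 Mbps; 500.0 / 10.291 = 48.59 → 48 viewers.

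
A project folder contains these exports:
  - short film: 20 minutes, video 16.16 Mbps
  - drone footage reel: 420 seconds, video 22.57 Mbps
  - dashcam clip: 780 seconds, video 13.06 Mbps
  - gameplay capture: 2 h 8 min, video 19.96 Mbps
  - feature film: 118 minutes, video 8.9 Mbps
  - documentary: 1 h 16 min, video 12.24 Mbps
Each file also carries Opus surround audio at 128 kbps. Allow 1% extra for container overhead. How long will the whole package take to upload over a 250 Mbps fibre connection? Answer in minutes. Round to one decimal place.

Audio: 128 kbps = 0.128 Mbps.
short film: 16.288 Mbps × 1200 s × 1.01 = 19741.1 Mb
drone footage reel: 22.698 Mbps × 420 s × 1.01 = 9628.5 Mb
dashcam clip: 13.188 Mbps × 780 s × 1.01 = 10389.5 Mb
gameplay capture: 20.088 Mbps × 7680 s × 1.01 = 155818.6 Mb
feature film: 9.028 Mbps × 7080 s × 1.01 = 64557.4 Mb
documentary: 12.368 Mbps × 4560 s × 1.01 = 56962.1 Mb
Total: 317097.1 Mb = 39637.1 MB.
At 250 Mbps: 317097.1 / 250 = 1268 s ≈ 21.1 minutes.

21.1 minutes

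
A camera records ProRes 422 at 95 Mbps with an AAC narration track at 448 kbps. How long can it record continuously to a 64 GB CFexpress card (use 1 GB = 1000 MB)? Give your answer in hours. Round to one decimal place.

Audio: 448 kbps = 0.448 Mbps.
Total bitrate: 95 + 0.448 = 95.448 Mbps.
Capacity: 64 GB = 512,000 Mb.
Recording time: 512,000 / 95.448 = 5,364 s ≈ 1.49 hours.

1.5 hours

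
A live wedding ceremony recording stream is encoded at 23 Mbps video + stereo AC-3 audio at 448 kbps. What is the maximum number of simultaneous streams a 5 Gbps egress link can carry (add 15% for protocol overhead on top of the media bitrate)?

185

Audio: 448 kbps = 0.448 Mbps.
Per-viewer media rate: 23.448 Mbps.
On the wire with 15% overhead: 26.965 Mbps.
5 Gbps = 5,000 Mbps; 5,000 / 26.965 = 185.42 → 185 viewers.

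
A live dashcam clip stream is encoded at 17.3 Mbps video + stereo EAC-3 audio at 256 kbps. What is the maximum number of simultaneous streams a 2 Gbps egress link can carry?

Audio: 256 kbps = 0.256 Mbps.
Per-viewer media rate: 17.556 Mbps.
2 Gbps = 2,000 Mbps; 2,000 / 17.556 = 113.92 → 113 viewers.

113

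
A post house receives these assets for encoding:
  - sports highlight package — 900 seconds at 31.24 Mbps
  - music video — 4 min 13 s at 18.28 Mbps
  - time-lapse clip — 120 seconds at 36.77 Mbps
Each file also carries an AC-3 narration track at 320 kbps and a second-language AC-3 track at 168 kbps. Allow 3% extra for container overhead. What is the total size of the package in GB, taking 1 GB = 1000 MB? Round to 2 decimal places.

4.86 GB

Audio total: 320 + 168 = 488 kbps = 0.488 Mbps.
sports highlight package: 31.728 Mbps × 900 s × 1.03 = 29411.9 Mb
music video: 18.768 Mbps × 253 s × 1.03 = 4890.8 Mb
time-lapse clip: 37.258 Mbps × 120 s × 1.03 = 4605.1 Mb
Total: 38907.7 Mb = 4863.5 MB.
= 4.863 GB.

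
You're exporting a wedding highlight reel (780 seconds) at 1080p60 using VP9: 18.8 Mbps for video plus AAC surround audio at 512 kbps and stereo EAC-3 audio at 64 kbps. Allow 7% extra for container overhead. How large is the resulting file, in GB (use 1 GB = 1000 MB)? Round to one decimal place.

Audio total: 512 + 64 = 576 kbps = 0.576 Mbps.
Total bitrate: 18.8 + 0.576 = 19.376 Mbps.
Stream data: 19.376 Mbps × 780 s = 15113.3 Mb.
With 7% container overhead: ×1.07.
16,171 Mb ÷ 8 = 2,021 MB → 2.021 GB.

2.0 GB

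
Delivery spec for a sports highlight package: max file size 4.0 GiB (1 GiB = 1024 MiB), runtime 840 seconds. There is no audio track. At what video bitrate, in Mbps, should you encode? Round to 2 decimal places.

40.90 Mbps

Budget: 4.0 GiB = 34359.7 Mb.
Total bitrate budget: 34359.7 Mb / 840 s = 40.904 Mbps.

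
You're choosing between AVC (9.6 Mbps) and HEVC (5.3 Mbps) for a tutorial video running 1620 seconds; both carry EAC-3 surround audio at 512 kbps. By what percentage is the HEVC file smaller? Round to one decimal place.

42.5%

Audio: 512 kbps = 0.512 Mbps.
AVC: 10.112 Mbps × 1620 s = 16381.4 Mb = 1.907 GiB.
HEVC: 5.812 Mbps × 1620 s = 9415.4 Mb = 1.096 GiB.
Reduction: (1 − 1.096/1.907) × 100 = 42.52%.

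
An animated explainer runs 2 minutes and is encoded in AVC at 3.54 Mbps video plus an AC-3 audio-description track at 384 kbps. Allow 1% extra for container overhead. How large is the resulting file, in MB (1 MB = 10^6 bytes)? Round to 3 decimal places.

2 min = 120 s
Audio: 384 kbps = 0.384 Mbps.
Total bitrate: 3.54 + 0.384 = 3.924 Mbps.
Stream data: 3.924 Mbps × 120 s = 470.9 Mb.
With 1% container overhead: ×1.01.
475.6 Mb ÷ 8 = 59.45 MB → 59.45 MB.

59.449 MB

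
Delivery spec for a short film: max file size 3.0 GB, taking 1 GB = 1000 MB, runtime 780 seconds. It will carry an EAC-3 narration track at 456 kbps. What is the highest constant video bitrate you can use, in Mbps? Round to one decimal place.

Budget: 3.0 GB = 24000.0 Mb.
Total bitrate budget: 24000.0 Mb / 780 s = 30.769 Mbps.
Audio: 456 kbps = 0.456 Mbps.
Video: 30.769 − 0.456 = 30.313 Mbps.

30.3 Mbps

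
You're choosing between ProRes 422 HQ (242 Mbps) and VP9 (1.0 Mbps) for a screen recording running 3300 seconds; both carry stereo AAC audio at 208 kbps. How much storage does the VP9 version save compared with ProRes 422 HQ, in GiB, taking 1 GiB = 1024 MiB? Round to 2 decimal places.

Audio: 208 kbps = 0.208 Mbps.
ProRes 422 HQ: 242.208 Mbps × 3300 s = 799286.4 Mb = 93.049 GiB.
VP9: 1.208 Mbps × 3300 s = 3986.4 Mb = 0.464 GiB.
Saving: 93.049 − 0.464 = 92.585 GiB.

92.59 GiB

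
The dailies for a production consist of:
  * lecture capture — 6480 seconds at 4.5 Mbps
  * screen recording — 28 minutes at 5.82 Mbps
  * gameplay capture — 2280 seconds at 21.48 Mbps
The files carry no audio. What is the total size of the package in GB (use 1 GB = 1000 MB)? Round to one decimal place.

lecture capture: 4.500 Mbps × 6480 s = 29160.0 Mb
screen recording: 5.820 Mbps × 1680 s = 9777.6 Mb
gameplay capture: 21.480 Mbps × 2280 s = 48974.4 Mb
Total: 87912.0 Mb = 10989.0 MB.
= 10.99 GB.

11.0 GB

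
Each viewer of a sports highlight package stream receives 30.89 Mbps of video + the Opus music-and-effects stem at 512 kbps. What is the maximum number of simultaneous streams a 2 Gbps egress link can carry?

Audio: 512 kbps = 0.512 Mbps.
Per-viewer media rate: 31.402 Mbps.
2 Gbps = 2,000 Mbps; 2,000 / 31.402 = 63.69 → 63 viewers.

63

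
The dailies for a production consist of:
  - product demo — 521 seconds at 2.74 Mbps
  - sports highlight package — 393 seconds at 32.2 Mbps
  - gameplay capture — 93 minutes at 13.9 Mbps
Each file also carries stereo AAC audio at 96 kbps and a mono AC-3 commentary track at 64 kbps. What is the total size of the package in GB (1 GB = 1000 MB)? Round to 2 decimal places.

11.59 GB

Audio total: 96 + 64 = 160 kbps = 0.160 Mbps.
product demo: 2.900 Mbps × 521 s = 1510.9 Mb
sports highlight package: 32.360 Mbps × 393 s = 12717.5 Mb
gameplay capture: 14.060 Mbps × 5580 s = 78454.8 Mb
Total: 92683.2 Mb = 11585.4 MB.
= 11.59 GB.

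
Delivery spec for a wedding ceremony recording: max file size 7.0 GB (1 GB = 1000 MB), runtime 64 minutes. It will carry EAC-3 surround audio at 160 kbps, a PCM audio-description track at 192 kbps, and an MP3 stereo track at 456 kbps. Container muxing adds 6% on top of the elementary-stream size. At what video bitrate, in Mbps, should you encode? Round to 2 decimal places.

12.95 Mbps

Budget: 7.0 GB = 56000.0 Mb.
Stream payload after overhead: 56000.0 / 1.06 = 52830.2 Mb.
64 min = 3840 s
Total bitrate budget: 52830.2 Mb / 3840 s = 13.758 Mbps.
Audio total: 160 + 192 + 456 = 808 kbps = 0.808 Mbps.
Video: 13.758 − 0.808 = 12.950 Mbps.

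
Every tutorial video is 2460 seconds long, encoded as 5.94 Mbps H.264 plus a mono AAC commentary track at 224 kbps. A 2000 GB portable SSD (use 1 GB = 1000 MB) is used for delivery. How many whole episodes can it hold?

1055

Audio: 224 kbps = 0.224 Mbps.
Total bitrate: 6.164 Mbps.
Per item: 6.164 Mbps × 2460 s = 15,163 Mb = 1,895 MB.
Capacity: 2000 GB = 16,000,000 Mb; 1055.17 items → 1055 complete.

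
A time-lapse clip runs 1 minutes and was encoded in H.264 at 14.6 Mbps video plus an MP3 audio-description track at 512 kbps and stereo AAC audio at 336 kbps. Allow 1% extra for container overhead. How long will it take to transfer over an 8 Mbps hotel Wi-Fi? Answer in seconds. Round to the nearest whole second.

117 seconds

Audio total: 512 + 336 = 848 kbps = 0.848 Mbps.
Total bitrate: 15.448 Mbps.
File: 15.448 Mbps × 60 s = 926.9 Mb.
With 1% container overhead: ×1.01. → 936.1 Mb.
At 8 Mbps: 936.1 / 8 = 117.0 s ≈ 117 seconds.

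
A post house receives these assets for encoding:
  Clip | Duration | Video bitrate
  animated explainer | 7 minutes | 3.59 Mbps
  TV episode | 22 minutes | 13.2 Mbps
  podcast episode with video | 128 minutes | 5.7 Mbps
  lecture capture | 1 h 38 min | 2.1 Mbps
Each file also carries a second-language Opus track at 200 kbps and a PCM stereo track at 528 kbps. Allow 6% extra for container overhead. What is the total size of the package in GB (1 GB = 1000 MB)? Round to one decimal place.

Audio total: 200 + 528 = 728 kbps = 0.728 Mbps.
animated explainer: 4.318 Mbps × 420 s × 1.06 = 1922.4 Mb
TV episode: 13.928 Mbps × 1320 s × 1.06 = 19488.1 Mb
podcast episode with video: 6.428 Mbps × 7680 s × 1.06 = 52329.1 Mb
lecture capture: 2.828 Mbps × 5880 s × 1.06 = 17626.4 Mb
Total: 91365.9 Mb = 11420.7 MB.
= 11.42 GB.

11.4 GB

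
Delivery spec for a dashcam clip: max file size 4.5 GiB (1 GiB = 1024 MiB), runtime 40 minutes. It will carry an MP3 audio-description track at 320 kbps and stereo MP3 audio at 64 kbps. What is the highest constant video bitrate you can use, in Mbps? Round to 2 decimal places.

15.72 Mbps

Budget: 4.5 GiB = 38654.7 Mb.
40 min = 2400 s
Total bitrate budget: 38654.7 Mb / 2400 s = 16.106 Mbps.
Audio total: 320 + 64 = 384 kbps = 0.384 Mbps.
Video: 16.106 − 0.384 = 15.722 Mbps.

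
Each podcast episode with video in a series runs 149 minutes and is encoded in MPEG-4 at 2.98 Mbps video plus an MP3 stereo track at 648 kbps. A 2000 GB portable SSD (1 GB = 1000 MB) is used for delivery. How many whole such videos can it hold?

493

149 min = 8940 s
Audio: 648 kbps = 0.648 Mbps.
Total bitrate: 3.628 Mbps.
Per item: 3.628 Mbps × 8940 s = 32,434 Mb = 4,054 MB.
Capacity: 2000 GB = 16,000,000 Mb; 493.30 items → 493 complete.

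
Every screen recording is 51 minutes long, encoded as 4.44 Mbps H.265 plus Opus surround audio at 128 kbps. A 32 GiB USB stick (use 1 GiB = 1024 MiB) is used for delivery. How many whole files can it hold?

51 min = 3060 s
Audio: 128 kbps = 0.128 Mbps.
Total bitrate: 4.568 Mbps.
Per item: 4.568 Mbps × 3060 s = 13,978 Mb = 1,747 MB.
Capacity: 32 GiB = 274,878 Mb; 19.66 items → 19 complete.

19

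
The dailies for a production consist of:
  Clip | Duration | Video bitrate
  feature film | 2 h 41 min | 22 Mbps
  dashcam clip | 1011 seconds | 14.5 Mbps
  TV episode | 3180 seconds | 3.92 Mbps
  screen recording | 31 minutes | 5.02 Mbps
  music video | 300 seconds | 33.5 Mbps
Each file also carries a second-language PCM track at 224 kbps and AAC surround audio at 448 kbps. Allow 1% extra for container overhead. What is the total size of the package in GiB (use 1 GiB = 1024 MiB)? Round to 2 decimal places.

31.72 GiB

Audio total: 224 + 448 = 672 kbps = 0.672 Mbps.
feature film: 22.672 Mbps × 9660 s × 1.01 = 221201.6 Mb
dashcam clip: 15.172 Mbps × 1011 s × 1.01 = 15492.3 Mb
TV episode: 4.592 Mbps × 3180 s × 1.01 = 14748.6 Mb
screen recording: 5.692 Mbps × 1860 s × 1.01 = 10693.0 Mb
music video: 34.172 Mbps × 300 s × 1.01 = 10354.1 Mb
Total: 272489.6 Mb = 34061.2 MB.
= 31.72 GiB.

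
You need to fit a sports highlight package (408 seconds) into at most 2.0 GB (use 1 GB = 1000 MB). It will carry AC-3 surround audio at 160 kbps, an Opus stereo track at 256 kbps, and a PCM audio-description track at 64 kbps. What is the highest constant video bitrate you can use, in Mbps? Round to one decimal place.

Budget: 2.0 GB = 16000.0 Mb.
Total bitrate budget: 16000.0 Mb / 408 s = 39.216 Mbps.
Audio total: 160 + 256 + 64 = 480 kbps = 0.480 Mbps.
Video: 39.216 − 0.480 = 38.736 Mbps.

38.7 Mbps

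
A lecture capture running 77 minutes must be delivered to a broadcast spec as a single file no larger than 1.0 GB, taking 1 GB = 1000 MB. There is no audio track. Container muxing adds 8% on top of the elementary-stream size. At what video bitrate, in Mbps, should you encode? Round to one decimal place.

1.6 Mbps

Budget: 1.0 GB = 8000.0 Mb.
Stream payload after overhead: 8000.0 / 1.08 = 7407.4 Mb.
77 min = 4620 s
Total bitrate budget: 7407.4 Mb / 4620 s = 1.603 Mbps.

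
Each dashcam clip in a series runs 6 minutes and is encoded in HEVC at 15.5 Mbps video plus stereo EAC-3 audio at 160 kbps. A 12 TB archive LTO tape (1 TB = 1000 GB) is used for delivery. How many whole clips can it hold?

17028

6 min = 360 s
Audio: 160 kbps = 0.160 Mbps.
Total bitrate: 15.660 Mbps.
Per item: 15.660 Mbps × 360 s = 5,638 Mb = 704.7 MB.
Capacity: 12 TB = 96,000,000 Mb; 17028.52 items → 17028 complete.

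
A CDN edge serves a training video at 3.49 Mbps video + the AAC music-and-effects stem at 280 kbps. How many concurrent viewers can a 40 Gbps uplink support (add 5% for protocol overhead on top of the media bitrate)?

10104

Audio: 280 kbps = 0.280 Mbps.
Per-viewer media rate: 3.770 Mbps.
On the wire with 5% overhead: 3.958 Mbps.
40 Gbps = 40,000 Mbps; 40,000 / 3.958 = 10104.84 → 10104 viewers.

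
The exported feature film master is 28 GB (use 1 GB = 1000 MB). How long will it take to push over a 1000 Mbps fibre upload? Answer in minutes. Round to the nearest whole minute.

File: 28 GB = 224000.0 Mb.
At 1000 Mbps: 224000.0 / 1000 = 224.0 s ≈ 3.73 minutes.

4 minutes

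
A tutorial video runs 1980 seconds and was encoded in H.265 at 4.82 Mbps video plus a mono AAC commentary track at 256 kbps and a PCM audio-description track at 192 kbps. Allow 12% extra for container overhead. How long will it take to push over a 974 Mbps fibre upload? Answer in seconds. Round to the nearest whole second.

Audio total: 256 + 192 = 448 kbps = 0.448 Mbps.
Total bitrate: 5.268 Mbps.
File: 5.268 Mbps × 1980 s = 10430.6 Mb.
With 12% container overhead: ×1.12. → 11682.3 Mb.
At 974 Mbps: 11682.3 / 974 = 12.0 s ≈ 12 seconds.

12 seconds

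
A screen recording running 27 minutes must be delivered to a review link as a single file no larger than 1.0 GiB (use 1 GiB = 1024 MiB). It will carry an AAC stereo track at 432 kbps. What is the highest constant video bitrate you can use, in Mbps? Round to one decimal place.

Budget: 1.0 GiB = 8589.9 Mb.
27 min = 1620 s
Total bitrate budget: 8589.9 Mb / 1620 s = 5.302 Mbps.
Audio: 432 kbps = 0.432 Mbps.
Video: 5.302 − 0.432 = 4.870 Mbps.

4.9 Mbps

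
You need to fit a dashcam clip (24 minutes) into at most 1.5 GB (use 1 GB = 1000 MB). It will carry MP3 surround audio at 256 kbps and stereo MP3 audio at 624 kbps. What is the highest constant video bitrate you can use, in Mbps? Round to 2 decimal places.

7.45 Mbps

Budget: 1.5 GB = 12000.0 Mb.
24 min = 1440 s
Total bitrate budget: 12000.0 Mb / 1440 s = 8.333 Mbps.
Audio total: 256 + 624 = 880 kbps = 0.880 Mbps.
Video: 8.333 − 0.880 = 7.453 Mbps.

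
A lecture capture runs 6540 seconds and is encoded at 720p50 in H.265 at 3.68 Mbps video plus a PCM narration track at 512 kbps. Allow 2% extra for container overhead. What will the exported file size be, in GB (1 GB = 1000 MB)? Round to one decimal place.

Audio: 512 kbps = 0.512 Mbps.
Total bitrate: 3.68 + 0.512 = 4.192 Mbps.
Stream data: 4.192 Mbps × 6540 s = 27415.7 Mb.
With 2% container overhead: ×1.02.
27,964 Mb ÷ 8 = 3,495 MB → 3.495 GB.

3.5 GB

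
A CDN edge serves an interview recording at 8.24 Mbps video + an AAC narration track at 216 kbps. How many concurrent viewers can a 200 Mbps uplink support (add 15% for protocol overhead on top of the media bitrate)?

20

Audio: 216 kbps = 0.216 Mbps.
Per-viewer media rate: 8.456 Mbps.
On the wire with 15% overhead: 9.724 Mbps.
200 Mbps = 200.0 Mbps; 200.0 / 9.724 = 20.57 → 20 viewers.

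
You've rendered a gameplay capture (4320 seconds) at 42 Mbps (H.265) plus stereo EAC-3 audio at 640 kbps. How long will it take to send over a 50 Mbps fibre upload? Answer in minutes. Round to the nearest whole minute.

Audio: 640 kbps = 0.640 Mbps.
Total bitrate: 42.640 Mbps.
File: 42.640 Mbps × 4320 s = 184204.8 Mb.
At 50 Mbps: 184204.8 / 50 = 3684.1 s ≈ 61.4 minutes.

61 minutes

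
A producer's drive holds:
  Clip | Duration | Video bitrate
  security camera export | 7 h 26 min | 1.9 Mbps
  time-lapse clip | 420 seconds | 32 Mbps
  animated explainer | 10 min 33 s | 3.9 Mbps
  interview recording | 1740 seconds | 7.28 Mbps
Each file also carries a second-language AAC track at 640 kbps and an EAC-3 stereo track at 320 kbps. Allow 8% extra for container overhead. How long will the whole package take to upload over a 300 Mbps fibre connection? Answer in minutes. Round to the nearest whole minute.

Audio total: 640 + 320 = 960 kbps = 0.960 Mbps.
security camera export: 2.860 Mbps × 26760 s × 1.08 = 82656.3 Mb
time-lapse clip: 32.960 Mbps × 420 s × 1.08 = 14950.7 Mb
animated explainer: 4.860 Mbps × 633 s × 1.08 = 3322.5 Mb
interview recording: 8.240 Mbps × 1740 s × 1.08 = 15484.6 Mb
Total: 116414.0 Mb = 14551.8 MB.
At 300 Mbps: 116414.0 / 300 = 388 s ≈ 6.47 minutes.

6 minutes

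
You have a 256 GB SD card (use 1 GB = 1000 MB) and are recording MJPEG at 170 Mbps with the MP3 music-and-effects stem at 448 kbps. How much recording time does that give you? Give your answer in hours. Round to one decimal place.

3.3 hours

Audio: 448 kbps = 0.448 Mbps.
Total bitrate: 170 + 0.448 = 170.448 Mbps.
Capacity: 256 GB = 2,048,000 Mb.
Recording time: 2,048,000 / 170.448 = 12,015 s ≈ 3.34 hours.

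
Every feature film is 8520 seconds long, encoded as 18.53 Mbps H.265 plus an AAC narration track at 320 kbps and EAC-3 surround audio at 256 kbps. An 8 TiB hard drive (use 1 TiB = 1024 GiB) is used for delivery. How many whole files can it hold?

Audio total: 320 + 256 = 576 kbps = 0.576 Mbps.
Total bitrate: 19.106 Mbps.
Per item: 19.106 Mbps × 8520 s = 162,783 Mb = 20,348 MB.
Capacity: 8 TiB = 70,368,744 Mb; 432.29 items → 432 complete.

432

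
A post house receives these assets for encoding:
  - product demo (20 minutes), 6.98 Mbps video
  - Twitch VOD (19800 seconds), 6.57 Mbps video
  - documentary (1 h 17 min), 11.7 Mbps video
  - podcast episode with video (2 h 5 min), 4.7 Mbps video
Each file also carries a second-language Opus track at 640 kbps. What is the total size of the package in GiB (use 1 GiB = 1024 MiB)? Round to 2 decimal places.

28.98 GiB

Audio: 640 kbps = 0.640 Mbps.
product demo: 7.620 Mbps × 1200 s = 9144.0 Mb
Twitch VOD: 7.210 Mbps × 19800 s = 142758.0 Mb
documentary: 12.340 Mbps × 4620 s = 57010.8 Mb
podcast episode with video: 5.340 Mbps × 7500 s = 40050.0 Mb
Total: 248962.8 Mb = 31120.3 MB.
= 28.98 GiB.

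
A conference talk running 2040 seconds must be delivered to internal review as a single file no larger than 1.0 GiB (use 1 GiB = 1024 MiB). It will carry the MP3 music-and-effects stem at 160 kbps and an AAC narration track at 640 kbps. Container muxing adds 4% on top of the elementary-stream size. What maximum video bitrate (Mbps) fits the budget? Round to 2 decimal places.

3.25 Mbps

Budget: 1.0 GiB = 8589.9 Mb.
Stream payload after overhead: 8589.9 / 1.04 = 8259.6 Mb.
Total bitrate budget: 8259.6 Mb / 2040 s = 4.049 Mbps.
Audio total: 160 + 640 = 800 kbps = 0.800 Mbps.
Video: 4.049 − 0.800 = 3.249 Mbps.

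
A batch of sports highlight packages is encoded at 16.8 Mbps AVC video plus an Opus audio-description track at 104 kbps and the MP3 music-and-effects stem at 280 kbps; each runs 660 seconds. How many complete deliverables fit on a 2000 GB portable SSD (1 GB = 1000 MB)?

1410

Audio total: 104 + 280 = 384 kbps = 0.384 Mbps.
Total bitrate: 17.184 Mbps.
Per item: 17.184 Mbps × 660 s = 11,341 Mb = 1,418 MB.
Capacity: 2000 GB = 16,000,000 Mb; 1410.76 items → 1410 complete.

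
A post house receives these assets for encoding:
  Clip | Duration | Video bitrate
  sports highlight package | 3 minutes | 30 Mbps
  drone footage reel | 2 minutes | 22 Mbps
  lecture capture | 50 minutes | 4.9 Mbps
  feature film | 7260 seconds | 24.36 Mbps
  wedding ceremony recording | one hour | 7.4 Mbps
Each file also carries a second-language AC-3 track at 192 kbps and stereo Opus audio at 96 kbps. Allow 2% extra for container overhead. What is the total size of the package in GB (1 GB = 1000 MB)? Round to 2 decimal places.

29.36 GB

Audio total: 192 + 96 = 288 kbps = 0.288 Mbps.
sports highlight package: 30.288 Mbps × 180 s × 1.02 = 5560.9 Mb
drone footage reel: 22.288 Mbps × 120 s × 1.02 = 2728.1 Mb
lecture capture: 5.188 Mbps × 3000 s × 1.02 = 15875.3 Mb
feature film: 24.648 Mbps × 7260 s × 1.02 = 182523.4 Mb
wedding ceremony recording: 7.688 Mbps × 3600 s × 1.02 = 28230.3 Mb
Total: 234917.9 Mb = 29364.7 MB.
= 29.36 GB.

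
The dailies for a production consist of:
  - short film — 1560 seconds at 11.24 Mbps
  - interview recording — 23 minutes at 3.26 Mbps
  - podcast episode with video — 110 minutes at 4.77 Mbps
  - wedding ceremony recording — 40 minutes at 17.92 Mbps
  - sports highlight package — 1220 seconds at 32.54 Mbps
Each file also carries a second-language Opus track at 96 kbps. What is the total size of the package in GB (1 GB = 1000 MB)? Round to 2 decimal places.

Audio: 96 kbps = 0.096 Mbps.
short film: 11.336 Mbps × 1560 s = 17684.2 Mb
interview recording: 3.356 Mbps × 1380 s = 4631.3 Mb
podcast episode with video: 4.866 Mbps × 6600 s = 32115.6 Mb
wedding ceremony recording: 18.016 Mbps × 2400 s = 43238.4 Mb
sports highlight package: 32.636 Mbps × 1220 s = 39815.9 Mb
Total: 137485.4 Mb = 17185.7 MB.
= 17.19 GB.

17.19 GB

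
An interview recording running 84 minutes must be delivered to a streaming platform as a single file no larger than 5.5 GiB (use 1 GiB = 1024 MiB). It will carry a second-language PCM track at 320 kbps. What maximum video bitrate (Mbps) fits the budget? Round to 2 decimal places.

Budget: 5.5 GiB = 47244.6 Mb.
84 min = 5040 s
Total bitrate budget: 47244.6 Mb / 5040 s = 9.374 Mbps.
Audio: 320 kbps = 0.320 Mbps.
Video: 9.374 − 0.320 = 9.054 Mbps.

9.05 Mbps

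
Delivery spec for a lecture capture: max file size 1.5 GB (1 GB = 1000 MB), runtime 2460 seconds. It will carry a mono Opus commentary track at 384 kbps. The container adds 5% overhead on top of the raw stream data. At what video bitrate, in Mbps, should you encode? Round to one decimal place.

Budget: 1.5 GB = 12000.0 Mb.
Stream payload after overhead: 12000.0 / 1.05 = 11428.6 Mb.
Total bitrate budget: 11428.6 Mb / 2460 s = 4.646 Mbps.
Audio: 384 kbps = 0.384 Mbps.
Video: 4.646 − 0.384 = 4.262 Mbps.

4.3 Mbps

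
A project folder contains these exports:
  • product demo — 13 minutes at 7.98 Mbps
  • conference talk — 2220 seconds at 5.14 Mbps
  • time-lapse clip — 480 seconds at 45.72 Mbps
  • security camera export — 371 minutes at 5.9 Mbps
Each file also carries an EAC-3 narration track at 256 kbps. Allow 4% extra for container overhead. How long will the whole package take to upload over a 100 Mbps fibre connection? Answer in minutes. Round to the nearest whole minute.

Audio: 256 kbps = 0.256 Mbps.
product demo: 8.236 Mbps × 780 s × 1.04 = 6681.0 Mb
conference talk: 5.396 Mbps × 2220 s × 1.04 = 12458.3 Mb
time-lapse clip: 45.976 Mbps × 480 s × 1.04 = 22951.2 Mb
security camera export: 6.156 Mbps × 22260 s × 1.04 = 142513.9 Mb
Total: 184604.4 Mb = 23075.6 MB.
At 100 Mbps: 184604.4 / 100 = 1846 s ≈ 30.8 minutes.

31 minutes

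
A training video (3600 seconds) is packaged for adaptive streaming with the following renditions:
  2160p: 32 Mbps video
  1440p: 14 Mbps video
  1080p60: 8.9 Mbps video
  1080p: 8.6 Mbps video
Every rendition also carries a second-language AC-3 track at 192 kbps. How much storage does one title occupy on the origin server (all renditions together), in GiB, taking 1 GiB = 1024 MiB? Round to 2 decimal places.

Audio: 192 kbps = 0.192 Mbps.
Sum of rendition bitrates: (32+0.192) + (14+0.192) + (8.9+0.192) + (8.6+0.192) = 64.268 Mbps.
× 3600 s = 231,365 Mb = 28,921 MB = 26.93 GiB.

26.93 GiB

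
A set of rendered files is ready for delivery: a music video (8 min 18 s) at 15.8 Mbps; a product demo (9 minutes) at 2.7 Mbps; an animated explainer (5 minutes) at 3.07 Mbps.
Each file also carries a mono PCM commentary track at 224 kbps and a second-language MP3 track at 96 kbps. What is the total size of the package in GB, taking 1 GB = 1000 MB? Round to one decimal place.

Audio total: 224 + 96 = 320 kbps = 0.320 Mbps.
music video: 16.120 Mbps × 498 s = 8027.8 Mb
product demo: 3.020 Mbps × 540 s = 1630.8 Mb
animated explainer: 3.390 Mbps × 300 s = 1017.0 Mb
Total: 10675.6 Mb = 1334.4 MB.
= 1.334 GB.

1.3 GB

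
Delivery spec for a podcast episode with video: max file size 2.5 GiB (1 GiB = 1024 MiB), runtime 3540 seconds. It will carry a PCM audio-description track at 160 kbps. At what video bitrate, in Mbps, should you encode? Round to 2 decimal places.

5.91 Mbps

Budget: 2.5 GiB = 21474.8 Mb.
Total bitrate budget: 21474.8 Mb / 3540 s = 6.066 Mbps.
Audio: 160 kbps = 0.160 Mbps.
Video: 6.066 − 0.160 = 5.906 Mbps.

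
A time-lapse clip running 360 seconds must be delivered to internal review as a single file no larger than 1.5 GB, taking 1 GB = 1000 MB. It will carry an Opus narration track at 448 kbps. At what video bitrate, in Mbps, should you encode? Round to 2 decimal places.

Budget: 1.5 GB = 12000.0 Mb.
Total bitrate budget: 12000.0 Mb / 360 s = 33.333 Mbps.
Audio: 448 kbps = 0.448 Mbps.
Video: 33.333 − 0.448 = 32.885 Mbps.

32.89 Mbps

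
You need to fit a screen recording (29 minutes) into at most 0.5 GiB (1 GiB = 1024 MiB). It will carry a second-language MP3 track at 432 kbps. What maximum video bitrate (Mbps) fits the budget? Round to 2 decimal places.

2.04 Mbps

Budget: 0.5 GiB = 4295.0 Mb.
29 min = 1740 s
Total bitrate budget: 4295.0 Mb / 1740 s = 2.468 Mbps.
Audio: 432 kbps = 0.432 Mbps.
Video: 2.468 − 0.432 = 2.036 Mbps.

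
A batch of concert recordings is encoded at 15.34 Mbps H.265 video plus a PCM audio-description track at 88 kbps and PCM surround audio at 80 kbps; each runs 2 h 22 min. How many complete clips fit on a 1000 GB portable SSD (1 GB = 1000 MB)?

2 h 22 min = 142 min = 8520 s
Audio total: 88 + 80 = 168 kbps = 0.168 Mbps.
Total bitrate: 15.508 Mbps.
Per item: 15.508 Mbps × 8520 s = 132,128 Mb = 16,516 MB.
Capacity: 1000 GB = 8,000,000 Mb; 60.55 items → 60 complete.

60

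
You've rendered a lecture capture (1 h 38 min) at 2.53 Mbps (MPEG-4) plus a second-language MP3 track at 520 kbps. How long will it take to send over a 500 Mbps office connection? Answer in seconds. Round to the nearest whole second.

1 h 38 min = 98 min = 5880 s
Audio: 520 kbps = 0.520 Mbps.
Total bitrate: 3.050 Mbps.
File: 3.050 Mbps × 5880 s = 17934.0 Mb.
At 500 Mbps: 17934.0 / 500 = 35.9 s ≈ 35.9 seconds.

36 seconds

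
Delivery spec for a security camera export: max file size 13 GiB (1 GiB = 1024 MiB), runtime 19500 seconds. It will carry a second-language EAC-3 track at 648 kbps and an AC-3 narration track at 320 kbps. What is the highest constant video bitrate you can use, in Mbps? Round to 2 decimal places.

4.76 Mbps

Budget: 13 GiB = 111669.1 Mb.
Total bitrate budget: 111669.1 Mb / 19500 s = 5.727 Mbps.
Audio total: 648 + 320 = 968 kbps = 0.968 Mbps.
Video: 5.727 − 0.968 = 4.759 Mbps.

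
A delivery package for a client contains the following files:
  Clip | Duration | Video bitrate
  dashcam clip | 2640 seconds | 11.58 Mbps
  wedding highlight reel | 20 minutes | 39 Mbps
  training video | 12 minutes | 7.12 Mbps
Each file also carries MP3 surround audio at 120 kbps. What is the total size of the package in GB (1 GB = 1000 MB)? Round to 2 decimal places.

Audio: 120 kbps = 0.120 Mbps.
dashcam clip: 11.700 Mbps × 2640 s = 30888.0 Mb
wedding highlight reel: 39.120 Mbps × 1200 s = 46944.0 Mb
training video: 7.240 Mbps × 720 s = 5212.8 Mb
Total: 83044.8 Mb = 10380.6 MB.
= 10.38 GB.

10.38 GB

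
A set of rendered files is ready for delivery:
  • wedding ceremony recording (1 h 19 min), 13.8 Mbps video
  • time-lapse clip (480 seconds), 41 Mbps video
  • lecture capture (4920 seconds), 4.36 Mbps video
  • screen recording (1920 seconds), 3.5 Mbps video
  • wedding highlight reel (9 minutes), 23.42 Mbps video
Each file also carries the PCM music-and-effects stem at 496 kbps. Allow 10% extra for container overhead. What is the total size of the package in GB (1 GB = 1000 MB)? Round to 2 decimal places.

18.17 GB

Audio: 496 kbps = 0.496 Mbps.
wedding ceremony recording: 14.296 Mbps × 4740 s × 1.10 = 74539.3 Mb
time-lapse clip: 41.496 Mbps × 480 s × 1.10 = 21909.9 Mb
lecture capture: 4.856 Mbps × 4920 s × 1.10 = 26280.7 Mb
screen recording: 3.996 Mbps × 1920 s × 1.10 = 8439.6 Mb
wedding highlight reel: 23.916 Mbps × 540 s × 1.10 = 14206.1 Mb
Total: 145375.6 Mb = 18171.9 MB.
= 18.17 GB.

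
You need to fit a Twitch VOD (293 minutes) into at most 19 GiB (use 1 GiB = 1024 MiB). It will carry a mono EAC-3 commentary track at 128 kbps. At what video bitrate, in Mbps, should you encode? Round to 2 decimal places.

9.16 Mbps

Budget: 19 GiB = 163208.8 Mb.
293 min = 17580 s
Total bitrate budget: 163208.8 Mb / 17580 s = 9.284 Mbps.
Audio: 128 kbps = 0.128 Mbps.
Video: 9.284 − 0.128 = 9.156 Mbps.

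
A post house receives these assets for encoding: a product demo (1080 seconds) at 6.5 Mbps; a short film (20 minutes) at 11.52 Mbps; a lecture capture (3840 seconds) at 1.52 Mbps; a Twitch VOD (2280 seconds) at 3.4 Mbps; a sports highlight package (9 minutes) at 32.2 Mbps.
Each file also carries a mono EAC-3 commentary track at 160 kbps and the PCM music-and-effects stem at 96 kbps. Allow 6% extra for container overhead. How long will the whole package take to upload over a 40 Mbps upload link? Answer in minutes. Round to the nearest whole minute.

Audio total: 160 + 96 = 256 kbps = 0.256 Mbps.
product demo: 6.756 Mbps × 1080 s × 1.06 = 7734.3 Mb
short film: 11.776 Mbps × 1200 s × 1.06 = 14979.1 Mb
lecture capture: 1.776 Mbps × 3840 s × 1.06 = 7229.0 Mb
Twitch VOD: 3.656 Mbps × 2280 s × 1.06 = 8835.8 Mb
sports highlight package: 32.456 Mbps × 540 s × 1.06 = 18577.8 Mb
Total: 57356.0 Mb = 7169.5 MB.
At 40 Mbps: 57356.0 / 40 = 1434 s ≈ 23.9 minutes.

24 minutes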